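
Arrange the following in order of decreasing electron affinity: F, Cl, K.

F is in period 2, group 17; Cl is in period 3, group 17; K is in period 4, group 1.
Adding an electron releases more energy for atoms nearer the top right (short of the noble gases).
Here both period and group differ, so the two effects have to be weighed against each other.
F > K: relative to K, both the across-period and down-group shifts push F's electron affinity up.
Cl > F: this pair runs against the simple trend — see the exception note.
Note the exception: Cl has a higher electron affinity than F, contrary to the simple trend — F's small 2p subshell makes the incoming electron feel strong e⁻–e⁻ repulsion, so Cl actually releases more energy on gaining an electron.
Approximate values (kJ/mol): F 328, Cl 349, K 48.
So from highest to lowest: Cl > F > K.

Cl > F > K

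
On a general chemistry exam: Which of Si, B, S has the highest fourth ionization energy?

After 3 electrons have been removed, what remains? Si³⁺ still has 1 valence electron; B³⁺ is the bare [He] core; S³⁺ still has 3 valence electrons.
Breaking into a closed-shell core is much more expensive than removing a leftover valence electron — B has the largest IE_4 here.
Valence configurations: Si³⁺ [Ne]3s¹, S³⁺ [Ne]3s²3p¹.
Approximate IE_4 values (kJ/mol): Si 4356, B 25026, S 4556.
Putting it together, IE_4: Si < S < B.

B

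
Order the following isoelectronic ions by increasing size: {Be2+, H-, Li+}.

All of these have 2 electrons, so size is governed by nuclear charge alone: the more protons, the stronger the pull on the same electron cloud, and the smaller the ion.
Nuclear charges: Be2+ (Z=4), Li+ (Z=3), H- (Z=1).
Smallest to largest: Be2+ < Li+ < H-.

Be2+, Li+, H-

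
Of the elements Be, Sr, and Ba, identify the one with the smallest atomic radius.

Be

Be is in period 2, group 2; Sr is in period 5, group 2; Ba is in period 6, group 2.
Radius decreases left→right (rising Z_eff, same n) and increases top→bottom (higher n).
All are in group 2, so atomic radius increases down the group.
The smallest atomic radius among these belongs to Be.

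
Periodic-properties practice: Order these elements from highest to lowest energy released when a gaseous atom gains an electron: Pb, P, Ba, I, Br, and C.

C is in period 2, group 14; P is in period 3, group 15; Br is in period 4, group 17; I is in period 5, group 17; Ba is in period 6, group 2; Pb is in period 6, group 14.
Adding an electron releases more energy for atoms nearer the top right (short of the noble gases).
Here both period and group differ, so the two effects have to be weighed against each other.
Pb > Ba: both are in period 6; the period trend gives Pb the larger value.
P > Pb: relative to Pb, both the across-period and down-group shifts push P's electron affinity up.
C > P: period and group pull opposite ways; the down-group shift dominates (122 vs 72 kJ/mol).
I > C: period and group pull opposite ways; the across-period shift dominates (295 vs 122 kJ/mol).
Br > I: Br sits above I in group 17, so the down-group effect alone puts Br higher.
Tabulated electron affinity (kJ/mol): C 122, P 72, Br 325, I 295, Ba 14, Pb 35.
So from highest to lowest: Br > I > C > P > Pb > Ba.

Br > I > C > P > Pb > Ba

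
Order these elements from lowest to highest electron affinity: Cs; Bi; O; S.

Cs < Bi < O < S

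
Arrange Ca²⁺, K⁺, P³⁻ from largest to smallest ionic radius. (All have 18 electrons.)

P³⁻ > K⁺ > Ca²⁺

All of these have 18 electrons, so size is governed by nuclear charge alone: the more protons, the stronger the pull on the same electron cloud, and the smaller the ion.
Nuclear charges: Ca²⁺ (Z=20), K⁺ (Z=19), P³⁻ (Z=15).
Largest to smallest: P³⁻ > K⁺ > Ca²⁺.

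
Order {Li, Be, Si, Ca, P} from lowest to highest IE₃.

IE_3 is the cost of taking one more electron from the +2 cation: Li²⁺ is already 1 electron into the core; Be²⁺ is the bare [He] core; Si²⁺ still has 2 valence electrons; Ca²⁺ is the bare [Ar] core; P²⁺ still has 3 valence electrons.
Breaking into a closed-shell core is much more expensive than removing a leftover valence electron — Ca, Li and Be have the largest IE_3 here.
Valence configurations: Si²⁺ [Ne]3s², P²⁺ [Ne]3s²3p¹.
P²⁺ loses a lone 3p electron whereas Si²⁺ must break into a filled 3s² pair, so IE_3(Si) > IE_3(P) even though P has the higher nuclear charge.
Tabulated IE_3 (kJ/mol): Li 11815, Be 14849, Si 3232, Ca 4912, P 2914.
Overall IE_3 order: P < Si < Ca < Li < Be.

P < Si < Ca < Li < Be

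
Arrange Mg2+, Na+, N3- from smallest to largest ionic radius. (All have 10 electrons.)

Mg2+ < Na+ < N3-

All of these have 10 electrons, so size is governed by nuclear charge alone: the more protons, the stronger the pull on the same electron cloud, and the smaller the ion.
Nuclear charges: Mg2+ (Z=12), Na+ (Z=11), N3- (Z=7).
Smallest to largest: Mg2+ < Na+ < N3-.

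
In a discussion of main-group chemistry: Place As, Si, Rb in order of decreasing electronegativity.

As > Si > Rb

Si is in period 3, group 14; As is in period 4, group 15; Rb is in period 5, group 1.
Electronegativity increases across a period and decreases down a group, tracking effective nuclear charge and atomic size.
These span different periods and groups, so the two trends combine.
Si > Rb: both effects reinforce here, so Si is clearly the higher of the two.
As > Si: period and group pull opposite ways; the across-period shift dominates (2.18 vs 1.90).
Tabulated electronegativity (Pauling): Si 1.90, As 2.18, Rb 0.82.
So from highest to lowest: As > Si > Rb.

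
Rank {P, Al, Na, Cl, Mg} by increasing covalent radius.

Cl < P < Al < Mg < Na

Na is in period 3, group 1; Mg is in period 3, group 2; Al is in period 3, group 13; P is in period 3, group 15; Cl is in period 3, group 17.
Atomic radius shrinks across a period as nuclear charge pulls the same shell inward, and grows down a group as new shells are added.
All lie in period 3, so atomic radius increases right to left.
So from smallest to largest: Cl < P < Al < Mg < Na.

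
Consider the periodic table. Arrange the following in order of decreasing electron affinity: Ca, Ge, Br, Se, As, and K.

K is in period 4, group 1; Ca is in period 4, group 2; Ge is in period 4, group 14; As is in period 4, group 15; Se is in period 4, group 16; Br is in period 4, group 17.
EA tends to increase across a period and decrease down a group, though the pattern is less regular than for IE or radius.
All lie in period 4; the across-period trend (electron affinity increases left to right) applies, with the exception below.
Note the exception: K has a higher electron affinity than Ca, contrary to the simple trend — adding an electron to Ca (ns²) has to open a new, higher-energy np subshell, which is unfavourable.
Note the exception: Ge has a higher electron affinity than As, contrary to the simple trend — adding an electron to As's half-filled 4p³ is unfavourable, so Ge (4p²) has the more exothermic EA.
Approximate values (kJ/mol): K 48, Ca 2, Ge 119, As 78, Se 195, Br 325.
So from highest to lowest: Br > Se > Ge > As > K > Ca.

Br, Se, Ge, As, K, Ca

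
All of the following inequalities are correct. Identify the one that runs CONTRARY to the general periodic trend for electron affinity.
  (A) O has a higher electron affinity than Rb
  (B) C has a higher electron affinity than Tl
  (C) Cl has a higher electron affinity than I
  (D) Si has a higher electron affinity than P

(D)

The general trend: electron affinity increases across a period and decreases down a group.
(A) O (period 2, group 16) vs Rb (period 5, group 1): the stated order agrees with the simple trend.
(B) C (period 2, group 14) vs Tl (period 6, group 13): the stated order agrees with the simple trend.
(C) Cl (period 3, group 17) vs I (period 5, group 17): the stated order agrees with the simple trend.
(D) Si (period 3, group 14) vs P (period 3, group 15): the stated order contradicts the simple trend.
The exception is (D): adding an electron to P's half-filled 3p³ is unfavourable, so Si (3p²) has the more exothermic EA.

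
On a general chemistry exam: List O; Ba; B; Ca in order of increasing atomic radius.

O < B < Ca < Ba

Moving right in a period, electrons are added to the same shell under a stronger nuclear pull, so atoms get smaller; moving down, a new shell is opened and atoms get larger.
These span different periods and groups, so the two trends combine.
B > O: B lies to the left of O in period 2, so the across-period effect alone puts B larger.
Ca > B: both effects reinforce here, so Ca is clearly the larger of the two.
Ba > Ca: Ba sits below Ca in group 2, so the down-group effect alone puts Ba larger.
Tabulated atomic radius (pm): B 85, O 63, Ca 171, Ba 196.
So from smallest to largest: O < B < Ca < Ba.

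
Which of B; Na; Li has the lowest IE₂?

B

The second ionization energy removes an electron from the +1 ion. For each element: B⁺ still has 2 valence electrons; Na⁺ is the bare [Ne] core; Li⁺ is the bare [He] core.
Core electrons are held far more tightly than valence electrons, so Na and Li top the IE_2 order.
The numbers (kJ/mol): B 2427, Na 4562, Li 7298.
So the second ionization energies run B < Na < Li.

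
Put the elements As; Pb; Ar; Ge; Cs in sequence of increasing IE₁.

Ar is in period 3, group 18; Ge is in period 4, group 14; As is in period 4, group 15; Cs is in period 6, group 1; Pb is in period 6, group 14.
IE₁ increases left→right with effective nuclear charge and decreases top→bottom as the valence shell moves farther out.
These span different periods and groups, so the two trends combine.
Pb > Cs: both are in period 6; the period trend gives Pb the larger value.
Ge > Pb: Ge sits above Pb in group 14, so the down-group effect alone puts Ge higher.
As > Ge: both are in period 4; the period trend gives As the larger value.
Ar > As: relative to As, both the across-period and down-group shifts push Ar's first ionization energy up.
Approximate values (kJ/mol): Ar 1521, Ge 762, As 947, Cs 376, Pb 716.
So from lowest to highest: Cs < Pb < Ge < As < Ar.

Cs < Pb < Ge < As < Ar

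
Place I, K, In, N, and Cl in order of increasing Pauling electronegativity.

N is in period 2, group 15; Cl is in period 3, group 17; K is in period 4, group 1; In is in period 5, group 13; I is in period 5, group 17.
Electronegativity increases across a period and decreases down a group, tracking effective nuclear charge and atomic size.
Neither a single period nor a single group — weigh both effects.
In > K: the two effects oppose for this pair; the across-period effect wins (1.78 vs 0.82).
I > In: I lies to the right of In in period 5, so the across-period effect alone puts I higher.
N > I: the two effects oppose for this pair; the down-group effect wins (3.04 vs 2.66).
Cl > N: period and group pull opposite ways; the across-period shift dominates (3.16 vs 3.04).
For reference (Pauling): N 3.04, Cl 3.16, K 0.82, In 1.78, I 2.66.
So from lowest to highest: K < In < I < N < Cl.

K < In < I < N < Cl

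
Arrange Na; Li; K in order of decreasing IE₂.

Li, Na, K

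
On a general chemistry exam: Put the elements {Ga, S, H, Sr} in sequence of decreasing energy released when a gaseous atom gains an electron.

S > H > Ga > Sr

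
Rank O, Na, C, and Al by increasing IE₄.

C < O < Na < Al

The fourth ionization energy removes an electron from the +3 ion. For each element: O³⁺ still has 3 valence electrons; Na³⁺ is already 2 electrons into the core; C³⁺ still has 1 valence electron; Al³⁺ is the bare [Ne] core.
Pulling an electron out of a noble-gas core costs far more than removing a remaining valence electron, so Na and Al sit at the high end of IE_4.
Valence configurations: O³⁺ [He]2s²2p¹, C³⁺ [He]2s¹.
Approximate IE_4 values (kJ/mol): O 7469, Na 9543, C 6223, Al 11577.
Hence IE_4: C < O < Na < Al.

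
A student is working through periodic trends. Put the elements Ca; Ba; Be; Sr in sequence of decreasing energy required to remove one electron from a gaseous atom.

Be is in period 2, group 2; Ca is in period 4, group 2; Sr is in period 5, group 2; Ba is in period 6, group 2.
IE₁ increases left→right with effective nuclear charge and decreases top→bottom as the valence shell moves farther out.
All are in group 2, so first ionization energy increases up the group.
So from highest to lowest: Be > Ca > Sr > Ba.

Be, Ca, Sr, Ba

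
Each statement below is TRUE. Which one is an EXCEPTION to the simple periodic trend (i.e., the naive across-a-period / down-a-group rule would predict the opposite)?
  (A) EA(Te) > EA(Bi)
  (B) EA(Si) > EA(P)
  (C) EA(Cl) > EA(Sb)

(B)

The general trend: electron affinity increases across a period and decreases down a group.
(A) Te (period 5, group 16) vs Bi (period 6, group 15): the stated order agrees with the simple trend.
(B) Si (period 3, group 14) vs P (period 3, group 15): the stated order contradicts the simple trend.
(C) Cl (period 3, group 17) vs Sb (period 5, group 15): the stated order agrees with the simple trend.
The exception is (B): adding an electron to P's half-filled 3p³ is unfavourable, so Si (3p²) has the more exothermic EA.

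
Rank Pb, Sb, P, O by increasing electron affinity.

Atoms with high Z_eff and room in the valence shell (especially the halogens) have the most exothermic electron affinities.
Here both period and group differ, so the two effects have to be weighed against each other.
P > Pb: both effects reinforce here, so P is clearly the higher of the two.
Sb > P: this pair runs against the simple trend — see the exception note.
O > Sb: relative to Sb, both the across-period and down-group shifts push O's electron affinity up.
Note the exception: Sb has a higher electron affinity than P, contrary to the simple trend — both are half-filled np³, but the pairing/repulsion penalty for the added electron shrinks as the p orbitals become larger and more diffuse down the group, and for Sb that outweighs the weaker nuclear attraction.
For reference (kJ/mol): O 141, P 72, Sb 103, Pb 35.
So from lowest to highest: Pb < P < Sb < O.

Pb, P, Sb, O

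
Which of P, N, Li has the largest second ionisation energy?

Li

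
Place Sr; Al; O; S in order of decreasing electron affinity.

O is in period 2, group 16; Al is in period 3, group 13; S is in period 3, group 16; Sr is in period 5, group 2.
EA tends to increase across a period and decrease down a group, though the pattern is less regular than for IE or radius.
These span different periods and groups, so the two trends combine.
Al > Sr: relative to Sr, both the across-period and down-group shifts push Al's electron affinity up.
O > Al: both effects reinforce here, so O is clearly the higher of the two.
S > O: this pair runs against the simple trend — see the exception note.
Note the exception: S has a higher electron affinity than O, contrary to the simple trend — the compact 2p subshell of O repels the added electron more than S's larger 3p does.
For reference (kJ/mol): O 141, Al 42, S 200, Sr 5.
So from highest to lowest: S > O > Al > Sr.

S > O > Al > Sr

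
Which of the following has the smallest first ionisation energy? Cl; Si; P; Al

Al is in period 3, group 13; Si is in period 3, group 14; P is in period 3, group 15; Cl is in period 3, group 17.
Across a period the outer electron is held more tightly (higher IE₁); down a group it sits in a higher shell, more shielded, and comes off more easily.
All lie in period 3, so first ionization energy increases left to right.
The smallest first ionisation energy among these belongs to Al.

Al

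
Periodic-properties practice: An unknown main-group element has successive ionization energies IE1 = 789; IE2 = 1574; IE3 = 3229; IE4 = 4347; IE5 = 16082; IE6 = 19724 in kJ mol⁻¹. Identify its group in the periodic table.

Look for the largest jump between consecutive ionization energies: IE5/IE4 ≈ 3.7, far larger than any earlier ratio.
That jump marks the point where a core electron is being removed. So the atom has 4 valence electrons.
A main-group element with 4 valence electrons is in group 14.

Group 14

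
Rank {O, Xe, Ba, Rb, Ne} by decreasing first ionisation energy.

Ne > O > Xe > Ba > Rb

First ionization energy rises across a period (greater Z_eff holds electrons more tightly) and falls down a group (valence electrons are farther from the nucleus).
Neither a single period nor a single group — weigh both effects.
Ba > Rb: the two effects oppose for this pair; the across-period effect wins (503 vs 403 kJ/mol).
Xe > Ba: relative to Ba, both the across-period and down-group shifts push Xe's first ionization energy up.
O > Xe: period and group pull opposite ways; the down-group shift dominates (1314 vs 1170 kJ/mol).
Ne > O: Ne lies to the right of O in period 2, so the across-period effect alone puts Ne higher.
Tabulated first ionization energy (kJ/mol): O 1314, Ne 2081, Rb 403, Xe 1170, Ba 503.
So from highest to lowest: Ne > O > Xe > Ba > Rb.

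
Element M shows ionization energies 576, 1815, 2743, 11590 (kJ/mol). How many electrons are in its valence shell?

Look for the largest jump between consecutive ionization energies: IE4/IE3 ≈ 4.2, far larger than any earlier ratio.
That jump marks the point where a core electron is being removed. So the atom has 3 valence electrons.

3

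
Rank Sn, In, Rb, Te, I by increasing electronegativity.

Rb < In < Sn < Te < I

Electronegativity increases across a period and decreases down a group, tracking effective nuclear charge and atomic size.
All lie in period 5, so electronegativity increases left to right.
So from lowest to highest: Rb < In < Sn < Te < I.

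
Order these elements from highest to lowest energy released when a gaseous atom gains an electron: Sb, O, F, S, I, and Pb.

F > I > S > O > Sb > Pb

O is in period 2, group 16; F is in period 2, group 17; S is in period 3, group 16; Sb is in period 5, group 15; I is in period 5, group 17; Pb is in period 6, group 14.
EA tends to increase across a period and decrease down a group, though the pattern is less regular than for IE or radius.
Neither a single period nor a single group — weigh both effects.
Sb > Pb: relative to Pb, both the across-period and down-group shifts push Sb's electron affinity up.
O > Sb: both effects reinforce here, so O is clearly the higher of the two.
S > O: this pair runs against the simple trend — see the exception note.
I > S: period and group pull opposite ways; the across-period shift dominates (295 vs 200 kJ/mol).
F > I: they share group 17; the group trend gives F the larger value.
Note the exception: S has a higher electron affinity than O, contrary to the simple trend — the compact 2p subshell of O repels the added electron more than S's larger 3p does.
Approximate values (kJ/mol): O 141, F 328, S 200, Sb 103, I 295, Pb 35.
So from highest to lowest: F > I > S > O > Sb > Pb.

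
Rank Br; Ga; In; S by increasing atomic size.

S < Br < Ga < In

S is in period 3, group 16; Ga is in period 4, group 13; Br is in period 4, group 17; In is in period 5, group 13.
Across a period the added protons contract the valence shell; down a group each new principal shell makes the atom larger.
These span different periods and groups, so the two trends combine.
Br > S: the two effects oppose for this pair; the down-group effect wins (114 vs 103 pm).
Ga > Br: Ga lies to the left of Br in period 4, so the across-period effect alone puts Ga larger.
In > Ga: they share group 13; the group trend gives In the larger value.
For reference (pm): S 103, Ga 124, Br 114, In 142.
So from smallest to largest: S < Br < Ga < In.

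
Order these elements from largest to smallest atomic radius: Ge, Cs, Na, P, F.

Cs > Na > Ge > P > F

F is in period 2, group 17; Na is in period 3, group 1; P is in period 3, group 15; Ge is in period 4, group 14; Cs is in period 6, group 1.
Atomic radius shrinks across a period as nuclear charge pulls the same shell inward, and grows down a group as new shells are added.
These span different periods and groups, so the two trends combine.
P > F: relative to F, both the across-period and down-group shifts push P's atomic radius up.
Ge > P: both effects reinforce here, so Ge is clearly the larger of the two.
Na > Ge: the two effects oppose for this pair; the across-period effect wins (155 vs 121 pm).
Cs > Na: they share group 1; the group trend gives Cs the larger value.
Tabulated atomic radius (pm): F 64, Na 155, P 111, Ge 121, Cs 232.
So from largest to smallest: Cs > Na > Ge > P > F.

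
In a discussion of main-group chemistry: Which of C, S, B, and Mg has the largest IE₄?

IE_4 is the cost of taking one more electron from the +3 cation: C³⁺ still has 1 valence electron; S³⁺ still has 3 valence electrons; B³⁺ is the bare [He] core; Mg³⁺ is already 1 electron into the core.
Pulling an electron out of a noble-gas core costs far more than removing a remaining valence electron, so Mg and B sit at the high end of IE_4.
Valence configurations: C³⁺ [He]2s¹, S³⁺ [Ne]3s²3p¹.
Tabulated IE_4 (kJ/mol): C 6223, S 4556, B 25026, Mg 10543.
So the fourth ionization energies run S < C < Mg < B.

B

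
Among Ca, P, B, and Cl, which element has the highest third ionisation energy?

Ca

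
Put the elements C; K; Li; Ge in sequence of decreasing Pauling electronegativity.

C, Ge, Li, K

Smaller atoms with higher effective nuclear charge are more electronegative.
Here both period and group differ, so the two effects have to be weighed against each other.
Li > K: they share group 1; the group trend gives Li the larger value.
Ge > Li: the two effects oppose for this pair; the across-period effect wins (2.01 vs 0.98).
C > Ge: C sits above Ge in group 14, so the down-group effect alone puts C higher.
Approximate values (Pauling): Li 0.98, C 2.55, K 0.82, Ge 2.01.
So from highest to lowest: C > Ge > Li > K.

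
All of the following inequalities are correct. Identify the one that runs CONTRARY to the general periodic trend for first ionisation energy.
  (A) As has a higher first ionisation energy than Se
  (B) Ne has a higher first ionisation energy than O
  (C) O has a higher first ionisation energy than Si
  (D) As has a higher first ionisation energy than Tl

(A)

The general trend: first ionisation energy increases across a period and decreases down a group.
(A) As (period 4, group 15) vs Se (period 4, group 16): the stated order contradicts the simple trend.
(B) Ne (period 2, group 18) vs O (period 2, group 16): the stated order agrees with the simple trend.
(C) O (period 2, group 16) vs Si (period 3, group 14): the stated order agrees with the simple trend.
(D) As (period 4, group 15) vs Tl (period 6, group 13): the stated order agrees with the simple trend.
The exception is (A): Se (4p⁴) ionizes more easily than half-filled As (4p³).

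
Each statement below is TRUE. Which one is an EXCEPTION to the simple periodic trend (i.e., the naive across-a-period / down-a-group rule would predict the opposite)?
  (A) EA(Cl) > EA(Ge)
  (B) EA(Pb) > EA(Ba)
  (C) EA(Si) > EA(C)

(C)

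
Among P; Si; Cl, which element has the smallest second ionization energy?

Si

Consider each +1 ion: P⁺ still has 4 valence electrons; Si⁺ still has 3 valence electrons; Cl⁺ still has 6 valence electrons.
All are still removing valence electrons, so compare the +1 ions as you would atoms: IE_2 generally rises across a period (higher Z_eff) and falls down a group (larger shell), subject to the usual subshell exceptions.
Valence configurations: P⁺ [Ne]3s²3p², Si⁺ [Ne]3s²3p¹, Cl⁺ [Ne]3s²3p⁴.
Approximate IE_2 values (kJ/mol): P 1907, Si 1577, Cl 2298.
Overall IE_2 order: Si < P < Cl.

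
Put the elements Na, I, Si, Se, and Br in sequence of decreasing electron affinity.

Br, I, Se, Si, Na

Na is in period 3, group 1; Si is in period 3, group 14; Se is in period 4, group 16; Br is in period 4, group 17; I is in period 5, group 17.
EA tends to increase across a period and decrease down a group, though the pattern is less regular than for IE or radius.
Neither a single period nor a single group — weigh both effects.
Si > Na: Si lies to the right of Na in period 3, so the across-period effect alone puts Si higher.
Se > Si: period and group pull opposite ways; the across-period shift dominates (195 vs 134 kJ/mol).
I > Se: period and group pull opposite ways; the across-period shift dominates (295 vs 195 kJ/mol).
Br > I: they share group 17; the group trend gives Br the larger value.
Tabulated electron affinity (kJ/mol): Na 53, Si 134, Se 195, Br 325, I 295.
So from highest to lowest: Br > I > Se > Si > Na.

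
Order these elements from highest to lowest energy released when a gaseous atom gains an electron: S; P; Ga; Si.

S > Si > P > Ga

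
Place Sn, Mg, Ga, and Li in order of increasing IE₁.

Li is in period 2, group 1; Mg is in period 3, group 2; Ga is in period 4, group 13; Sn is in period 5, group 14.
Removing the outermost electron gets harder across a period and easier down a group.
These sit on a diagonal, where the across-period and down-group effects partly cancel.
Ga > Li: the two effects oppose for this pair; the across-period effect wins (579 vs 520 kJ/mol).
Sn > Ga: the two effects oppose for this pair; the across-period effect wins (709 vs 579 kJ/mol).
Mg > Sn: period and group pull opposite ways; the down-group shift dominates (738 vs 709 kJ/mol).
Tabulated first ionization energy (kJ/mol): Li 520, Mg 738, Ga 579, Sn 709.
So from lowest to highest: Li < Ga < Sn < Mg.

Li, Ga, Sn, Mg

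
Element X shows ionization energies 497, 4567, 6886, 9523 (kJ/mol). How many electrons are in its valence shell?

Look for the largest jump between consecutive ionization energies: IE2/IE1 ≈ 9.2, far larger than any earlier ratio.
That jump marks the point where a core electron is being removed. So the atom has 1 valence electron.

1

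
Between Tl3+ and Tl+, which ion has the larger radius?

Tl+

Both ions have Z = 81 protons, but Tl3+ has lost more electrons, so its remaining electrons feel a larger effective nuclear charge per electron and are pulled in more tightly.
Higher positive charge → smaller ion, so Tl+ > Tl3+.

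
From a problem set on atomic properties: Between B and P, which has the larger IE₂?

IE_2 is the cost of taking one more electron from the +1 cation: B⁺ still has 2 valence electrons; P⁺ still has 4 valence electrons.
All are still removing valence electrons, so compare the +1 ions as you would atoms: IE_2 generally rises across a period (higher Z_eff) and falls down a group (larger shell), subject to the usual subshell exceptions.
Valence configurations: B⁺ [He]2s², P⁺ [Ne]3s²3p².
Tabulated IE_2 (kJ/mol): B 2427, P 1907.
So the second ionization energies run P < B.

B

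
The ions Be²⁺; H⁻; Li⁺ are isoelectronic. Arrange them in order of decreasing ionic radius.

H⁻ > Li⁺ > Be²⁺

All of these have 2 electrons, so size is governed by nuclear charge alone: the more protons, the stronger the pull on the same electron cloud, and the smaller the ion.
Nuclear charges: Be²⁺ (Z=4), Li⁺ (Z=3), H⁻ (Z=1).
Largest to smallest: H⁻ > Li⁺ > Be²⁺.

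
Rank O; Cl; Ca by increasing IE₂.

Ca < Cl < O

The second ionization energy removes an electron from the +1 ion. For each element: O⁺ still has 5 valence electrons; Cl⁺ still has 6 valence electrons; Ca⁺ still has 1 valence electron.
All are still removing valence electrons, so compare the +1 ions as you would atoms: IE_2 generally rises across a period (higher Z_eff) and falls down a group (larger shell), subject to the usual subshell exceptions.
Valence configurations: O⁺ [He]2s²2p³, Cl⁺ [Ne]3s²3p⁴, Ca⁺ [Ar]4s¹.
The numbers (kJ/mol): O 3388, Cl 2298, Ca 1145.
Hence IE_2: Ca < Cl < O.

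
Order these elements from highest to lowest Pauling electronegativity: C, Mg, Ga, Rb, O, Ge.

C is in period 2, group 14; O is in period 2, group 16; Mg is in period 3, group 2; Ga is in period 4, group 13; Ge is in period 4, group 14; Rb is in period 5, group 1.
Atoms toward the upper right of the periodic table pull bonding electrons most strongly.
Neither a single period nor a single group — weigh both effects.
Mg > Rb: both effects reinforce here, so Mg is clearly the higher of the two.
Ga > Mg: period and group pull opposite ways; the across-period shift dominates (1.81 vs 1.31).
Ge > Ga: Ge lies to the right of Ga in period 4, so the across-period effect alone puts Ge higher.
C > Ge: C sits above Ge in group 14, so the down-group effect alone puts C higher.
O > C: O lies to the right of C in period 2, so the across-period effect alone puts O higher.
Approximate values (Pauling): C 2.55, O 3.44, Mg 1.31, Ga 1.81, Ge 2.01, Rb 0.82.
So from highest to lowest: O > C > Ge > Ga > Mg > Rb.

O > C > Ge > Ga > Mg > Rb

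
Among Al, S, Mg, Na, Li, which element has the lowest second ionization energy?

After 1 electron has been removed, what remains? Al⁺ still has 2 valence electrons; S⁺ still has 5 valence electrons; Mg⁺ still has 1 valence electron; Na⁺ is the bare [Ne] core; Li⁺ is the bare [He] core.
Core electrons are held far more tightly than valence electrons, so Na and Li top the IE_2 order.
Valence configurations: Al⁺ [Ne]3s², S⁺ [Ne]3s²3p³, Mg⁺ [Ne]3s¹.
The numbers (kJ/mol): Al 1817, S 2252, Mg 1451, Na 4562, Li 7298.
Putting it together, IE_2: Mg < Al < S < Na < Li.

Mg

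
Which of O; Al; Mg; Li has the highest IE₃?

After 2 electrons have been removed, what remains? O²⁺ still has 4 valence electrons; Al²⁺ still has 1 valence electron; Mg²⁺ is the bare [Ne] core; Li²⁺ is already 1 electron into the core.
Pulling an electron out of a noble-gas core costs far more than removing a remaining valence electron, so Mg and Li sit at the high end of IE_3.
Valence configurations: O²⁺ [He]2s²2p², Al²⁺ [Ne]3s¹.
Tabulated IE_3 (kJ/mol): O 5300, Al 2745, Mg 7733, Li 11815.
Hence IE_3: Al < O < Mg < Li.

Li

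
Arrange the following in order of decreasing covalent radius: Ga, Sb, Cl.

Sb > Ga > Cl

Cl is in period 3, group 17; Ga is in period 4, group 13; Sb is in period 5, group 15.
Radius decreases left→right (rising Z_eff, same n) and increases top→bottom (higher n).
Neither a single period nor a single group — weigh both effects.
Ga > Cl: both effects reinforce here, so Ga is clearly the larger of the two.
Sb > Ga: period and group pull opposite ways; the down-group shift dominates (140 vs 124 pm).
Approximate values (pm): Cl 99, Ga 124, Sb 140.
So from largest to smallest: Sb > Ga > Cl.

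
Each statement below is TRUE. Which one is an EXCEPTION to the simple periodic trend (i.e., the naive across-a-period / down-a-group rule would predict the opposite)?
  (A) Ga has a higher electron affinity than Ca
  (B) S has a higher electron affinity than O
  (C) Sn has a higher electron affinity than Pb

(B)

The general trend: electron affinity increases across a period and decreases down a group.
(A) Ga (period 4, group 13) vs Ca (period 4, group 2): the stated order agrees with the simple trend.
(B) S (period 3, group 16) vs O (period 2, group 16): the stated order contradicts the simple trend.
(C) Sn (period 5, group 14) vs Pb (period 6, group 14): the stated order agrees with the simple trend.
The exception is (B): the compact 2p subshell of O repels the added electron more than S's larger 3p does.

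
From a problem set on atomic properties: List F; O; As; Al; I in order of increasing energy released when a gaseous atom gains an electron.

Al, As, O, I, F

Electron affinity generally becomes more exothermic across a period toward the halogens and less exothermic down a group.
These span different periods and groups, so the two trends combine.
As > Al: the two effects oppose for this pair; the across-period effect wins (78 vs 42 kJ/mol).
O > As: relative to As, both the across-period and down-group shifts push O's electron affinity up.
I > O: period and group pull opposite ways; the across-period shift dominates (295 vs 141 kJ/mol).
F > I: F sits above I in group 17, so the down-group effect alone puts F higher.
Tabulated electron affinity (kJ/mol): O 141, F 328, Al 42, As 78, I 295.
So from lowest to highest: Al < As < O < I < F.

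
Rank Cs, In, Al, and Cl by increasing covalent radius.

Cl < Al < In < Cs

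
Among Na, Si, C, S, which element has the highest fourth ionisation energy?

Na

The fourth ionization energy removes an electron from the +3 ion. For each element: Na³⁺ is already 2 electrons into the core; Si³⁺ still has 1 valence electron; C³⁺ still has 1 valence electron; S³⁺ still has 3 valence electrons.
Core electrons are held far more tightly than valence electrons, so Na tops the IE_4 order.
Valence configurations: Si³⁺ [Ne]3s¹, C³⁺ [He]2s¹, S³⁺ [Ne]3s²3p¹.
The numbers (kJ/mol): Na 9543, Si 4356, C 6223, S 4556.
Overall IE_4 order: Si < S < C < Na.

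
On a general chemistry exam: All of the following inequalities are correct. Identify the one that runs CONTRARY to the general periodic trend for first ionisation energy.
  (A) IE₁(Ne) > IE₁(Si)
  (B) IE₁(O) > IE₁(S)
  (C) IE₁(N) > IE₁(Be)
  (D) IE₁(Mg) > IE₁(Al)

(D)

The general trend: first ionisation energy increases across a period and decreases down a group.
(A) Ne (period 2, group 18) vs Si (period 3, group 14): the stated order agrees with the simple trend.
(B) O (period 2, group 16) vs S (period 3, group 16): the stated order agrees with the simple trend.
(C) N (period 2, group 15) vs Be (period 2, group 2): the stated order agrees with the simple trend.
(D) Mg (period 3, group 2) vs Al (period 3, group 13): the stated order contradicts the simple trend.
The exception is (D): Al's single 3p electron is easier to remove than one from Mg's filled 3s².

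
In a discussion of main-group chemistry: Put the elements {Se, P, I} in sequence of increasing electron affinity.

P, Se, I

P is in period 3, group 15; Se is in period 4, group 16; I is in period 5, group 17.
Adding an electron releases more energy for atoms nearer the top right (short of the noble gases).
These sit on a diagonal, where the across-period and down-group effects partly cancel.
Se > P: the two effects oppose for this pair; the across-period effect wins (195 vs 72 kJ/mol).
I > Se: the two effects oppose for this pair; the across-period effect wins (295 vs 195 kJ/mol).
For reference (kJ/mol): P 72, Se 195, I 295.
So from lowest to highest: P < Se < I.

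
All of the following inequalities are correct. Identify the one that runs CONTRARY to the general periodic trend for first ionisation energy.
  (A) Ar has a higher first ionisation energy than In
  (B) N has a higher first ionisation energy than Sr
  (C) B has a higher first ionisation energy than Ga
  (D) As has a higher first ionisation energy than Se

(D)

The general trend: first ionisation energy increases across a period and decreases down a group.
(A) Ar (period 3, group 18) vs In (period 5, group 13): the stated order agrees with the simple trend.
(B) N (period 2, group 15) vs Sr (period 5, group 2): the stated order agrees with the simple trend.
(C) B (period 2, group 13) vs Ga (period 4, group 13): the stated order agrees with the simple trend.
(D) As (period 4, group 15) vs Se (period 4, group 16): the stated order contradicts the simple trend.
The exception is (D): Se (4p⁴) ionizes more easily than half-filled As (4p³).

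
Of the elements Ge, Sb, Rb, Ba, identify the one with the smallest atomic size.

Ge

Moving right in a period, electrons are added to the same shell under a stronger nuclear pull, so atoms get smaller; moving down, a new shell is opened and atoms get larger.
Neither a single period nor a single group — weigh both effects.
Sb > Ge: the two effects oppose for this pair; the down-group effect wins (140 vs 121 pm).
Ba > Sb: both effects reinforce here, so Ba is clearly the larger of the two.
Rb > Ba: the two effects oppose for this pair; the across-period effect wins (210 vs 196 pm).
Approximate values (pm): Ge 121, Rb 210, Sb 140, Ba 196.
The smallest atomic size among these belongs to Ge.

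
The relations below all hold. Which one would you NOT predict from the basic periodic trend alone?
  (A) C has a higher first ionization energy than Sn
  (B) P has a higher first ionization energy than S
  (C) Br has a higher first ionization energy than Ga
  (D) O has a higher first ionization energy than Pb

(B)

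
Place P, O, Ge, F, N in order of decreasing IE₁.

N is in period 2, group 15; O is in period 2, group 16; F is in period 2, group 17; P is in period 3, group 15; Ge is in period 4, group 14.
Across a period the outer electron is held more tightly (higher IE₁); down a group it sits in a higher shell, more shielded, and comes off more easily.
Here both period and group differ, so the two effects have to be weighed against each other.
P > Ge: relative to Ge, both the across-period and down-group shifts push P's first ionization energy up.
O > P: both effects reinforce here, so O is clearly the higher of the two.
N > O: this pair runs against the simple trend — see the exception note.
F > N: F lies to the right of N in period 2, so the across-period effect alone puts F higher.
Note the exception: N has a higher first ionization energy than O, contrary to the simple trend — pairing an electron in O's 2p⁴ costs repulsion energy, so O ionizes more easily than half-filled N (2p³).
For reference (kJ/mol): N 1402, O 1314, F 1681, P 1012, Ge 762.
So from highest to lowest: F > N > O > P > Ge.

F > N > O > P > Ge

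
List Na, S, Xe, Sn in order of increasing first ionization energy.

Na, Sn, S, Xe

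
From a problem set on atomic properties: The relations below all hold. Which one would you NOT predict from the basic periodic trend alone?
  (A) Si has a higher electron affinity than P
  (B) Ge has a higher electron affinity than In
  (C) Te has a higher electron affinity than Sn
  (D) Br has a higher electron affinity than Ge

The general trend: electron affinity increases across a period and decreases down a group.
(A) Si (period 3, group 14) vs P (period 3, group 15): the stated order contradicts the simple trend.
(B) Ge (period 4, group 14) vs In (period 5, group 13): the stated order agrees with the simple trend.
(C) Te (period 5, group 16) vs Sn (period 5, group 14): the stated order agrees with the simple trend.
(D) Br (period 4, group 17) vs Ge (period 4, group 14): the stated order agrees with the simple trend.
The exception is (A): adding an electron to P's half-filled 3p³ is unfavourable, so Si (3p²) has the more exothermic EA.

(A)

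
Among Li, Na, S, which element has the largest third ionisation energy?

The third ionization energy removes an electron from the +2 ion. For each element: Li²⁺ is already 1 electron into the core; Na²⁺ is already 1 electron into the core; S²⁺ still has 4 valence electrons.
Breaking into a closed-shell core is much more expensive than removing a leftover valence electron — Na and Li have the largest IE_3 here.
Approximate IE_3 values (kJ/mol): Li 11815, Na 6910, S 3357.
Overall IE_3 order: S < Na < Li.

Li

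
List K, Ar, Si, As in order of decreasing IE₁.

Removing the outermost electron gets harder across a period and easier down a group.
Here both period and group differ, so the two effects have to be weighed against each other.
Si > K: both effects reinforce here, so Si is clearly the higher of the two.
As > Si: period and group pull opposite ways; the across-period shift dominates (947 vs 786 kJ/mol).
Ar > As: both effects reinforce here, so Ar is clearly the higher of the two.
Approximate values (kJ/mol): Si 786, Ar 1521, K 419, As 947.
So from highest to lowest: Ar > As > Si > K.

Ar > As > Si > K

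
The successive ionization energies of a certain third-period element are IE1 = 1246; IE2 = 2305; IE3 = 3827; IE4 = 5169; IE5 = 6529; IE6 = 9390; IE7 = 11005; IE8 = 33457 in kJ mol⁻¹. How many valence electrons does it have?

Look for the largest jump between consecutive ionization energies: IE8/IE7 ≈ 3.0, far larger than any earlier ratio.
That jump marks the point where a core electron is being removed. So the atom has 7 valence electrons.

7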